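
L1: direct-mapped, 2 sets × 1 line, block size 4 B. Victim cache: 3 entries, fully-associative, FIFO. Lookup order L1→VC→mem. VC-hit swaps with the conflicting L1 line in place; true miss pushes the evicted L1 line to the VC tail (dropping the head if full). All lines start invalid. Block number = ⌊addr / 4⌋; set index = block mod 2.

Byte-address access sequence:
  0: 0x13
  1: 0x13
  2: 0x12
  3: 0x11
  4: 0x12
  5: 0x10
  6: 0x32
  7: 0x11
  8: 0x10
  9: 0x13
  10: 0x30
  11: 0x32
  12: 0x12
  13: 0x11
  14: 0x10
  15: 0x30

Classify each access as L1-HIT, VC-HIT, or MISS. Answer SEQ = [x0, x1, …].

#0 0x13→b4/s0 MISS; vc=[]
#1 0x13→b4/s0 L1-HIT; vc=[]
#2 0x12→b4/s0 L1-HIT; vc=[]
#3 0x11→b4/s0 L1-HIT; vc=[]
#4 0x12→b4/s0 L1-HIT; vc=[]
#5 0x10→b4/s0 L1-HIT; vc=[]
#6 0x32→b12/s0 MISS; vc=[4]
#7 0x11→b4/s0 VC-HIT; vc=[12]
#8 0x10→b4/s0 L1-HIT; vc=[12]
#9 0x13→b4/s0 L1-HIT; vc=[12]
#10 0x30→b12/s0 VC-HIT; vc=[4]
#11 0x32→b12/s0 L1-HIT; vc=[4]
#12 0x12→b4/s0 VC-HIT; vc=[12]
#13 0x11→b4/s0 L1-HIT; vc=[12]
#14 0x10→b4/s0 L1-HIT; vc=[12]
#15 0x30→b12/s0 VC-HIT; vc=[4]

SEQ = [MISS, L1-HIT, L1-HIT, L1-HIT, L1-HIT, L1-HIT, MISS, VC-HIT, L1-HIT, L1-HIT, VC-HIT, L1-HIT, VC-HIT, L1-HIT, L1-HIT, VC-HIT]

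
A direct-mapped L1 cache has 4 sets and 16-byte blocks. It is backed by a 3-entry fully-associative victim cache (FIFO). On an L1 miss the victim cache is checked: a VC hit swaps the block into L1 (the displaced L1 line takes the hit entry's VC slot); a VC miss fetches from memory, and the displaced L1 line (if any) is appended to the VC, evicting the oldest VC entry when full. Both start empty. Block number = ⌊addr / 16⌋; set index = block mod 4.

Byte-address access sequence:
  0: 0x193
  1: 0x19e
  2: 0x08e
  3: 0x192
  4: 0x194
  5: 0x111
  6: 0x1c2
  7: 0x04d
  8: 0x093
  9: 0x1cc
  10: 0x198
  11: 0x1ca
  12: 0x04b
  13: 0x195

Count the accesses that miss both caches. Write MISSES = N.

0: 0x193 (blk 25, set 1) → MISS  vc=[]
1: 0x19e (blk 25, set 1) → L1-HIT  vc=[]
2: 0x8e (blk 8, set 0) → MISS  vc=[]
3: 0x192 (blk 25, set 1) → L1-HIT  vc=[]
4: 0x194 (blk 25, set 1) → L1-HIT  vc=[]
5: 0x111 (blk 17, set 1) → MISS  vc=[25]
6: 0x1c2 (blk 28, set 0) → MISS  vc=[25, 8]
7: 0x4d (blk 4, set 0) → MISS  vc=[25, 8, 28]
8: 0x93 (blk 9, set 1) → MISS  vc=[8, 28, 17]
9: 0x1cc (blk 28, set 0) → VC-HIT  vc=[8, 4, 17]
10: 0x198 (blk 25, set 1) → MISS  vc=[4, 17, 9]
11: 0x1ca (blk 28, set 0) → L1-HIT  vc=[4, 17, 9]
12: 0x4b (blk 4, set 0) → VC-HIT  vc=[28, 17, 9]
13: 0x195 (blk 25, set 1) → L1-HIT  vc=[28, 17, 9]

MISSES = 7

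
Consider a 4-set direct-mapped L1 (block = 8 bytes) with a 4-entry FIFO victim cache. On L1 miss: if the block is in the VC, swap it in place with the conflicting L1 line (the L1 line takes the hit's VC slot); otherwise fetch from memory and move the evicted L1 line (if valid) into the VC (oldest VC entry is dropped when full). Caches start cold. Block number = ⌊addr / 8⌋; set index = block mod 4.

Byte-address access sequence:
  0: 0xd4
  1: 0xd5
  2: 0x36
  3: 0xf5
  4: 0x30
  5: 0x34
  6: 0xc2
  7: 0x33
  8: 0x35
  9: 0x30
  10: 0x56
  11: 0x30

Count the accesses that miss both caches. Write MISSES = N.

MISSES = 5

0: 0xd4 (blk 26, set 2) → MISS  vc=[]
1: 0xd5 (blk 26, set 2) → L1-HIT  vc=[]
2: 0x36 (blk 6, set 2) → MISS  vc=[26]
3: 0xf5 (blk 30, set 2) → MISS  vc=[26, 6]
4: 0x30 (blk 6, set 2) → VC-HIT  vc=[26, 30]
5: 0x34 (blk 6, set 2) → L1-HIT  vc=[26, 30]
6: 0xc2 (blk 24, set 0) → MISS  vc=[26, 30]
7: 0x33 (blk 6, set 2) → L1-HIT  vc=[26, 30]
8: 0x35 (blk 6, set 2) → L1-HIT  vc=[26, 30]
9: 0x30 (blk 6, set 2) → L1-HIT  vc=[26, 30]
10: 0x56 (blk 10, set 2) → MISS  vc=[26, 30, 6]
11: 0x30 (blk 6, set 2) → VC-HIT  vc=[26, 30, 10]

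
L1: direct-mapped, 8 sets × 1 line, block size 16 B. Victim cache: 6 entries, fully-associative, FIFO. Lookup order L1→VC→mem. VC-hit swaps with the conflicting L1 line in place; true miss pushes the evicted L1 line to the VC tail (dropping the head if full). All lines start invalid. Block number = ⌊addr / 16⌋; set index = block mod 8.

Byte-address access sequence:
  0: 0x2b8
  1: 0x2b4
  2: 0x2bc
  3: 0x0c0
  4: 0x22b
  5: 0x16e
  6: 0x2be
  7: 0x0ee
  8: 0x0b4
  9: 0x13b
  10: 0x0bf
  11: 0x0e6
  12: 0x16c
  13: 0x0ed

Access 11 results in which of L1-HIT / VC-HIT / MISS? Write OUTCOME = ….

#0 0x2b8→b43/s3 MISS; vc=[]
#1 0x2b4→b43/s3 L1-HIT; vc=[]
#2 0x2bc→b43/s3 L1-HIT; vc=[]
#3 0xc0→b12/s4 MISS; vc=[]
#4 0x22b→b34/s2 MISS; vc=[]
#5 0x16e→b22/s6 MISS; vc=[]
#6 0x2be→b43/s3 L1-HIT; vc=[]
#7 0xee→b14/s6 MISS; vc=[22]
#8 0xb4→b11/s3 MISS; vc=[22,43]
#9 0x13b→b19/s3 MISS; vc=[22,43,11]
#10 0xbf→b11/s3 VC-HIT; vc=[22,43,19]
#11 0xe6→b14/s6 L1-HIT; vc=[22,43,19]
#12 0x16c→b22/s6 VC-HIT; vc=[14,43,19]
#13 0xed→b14/s6 VC-HIT; vc=[22,43,19]

OUTCOME = L1-HIT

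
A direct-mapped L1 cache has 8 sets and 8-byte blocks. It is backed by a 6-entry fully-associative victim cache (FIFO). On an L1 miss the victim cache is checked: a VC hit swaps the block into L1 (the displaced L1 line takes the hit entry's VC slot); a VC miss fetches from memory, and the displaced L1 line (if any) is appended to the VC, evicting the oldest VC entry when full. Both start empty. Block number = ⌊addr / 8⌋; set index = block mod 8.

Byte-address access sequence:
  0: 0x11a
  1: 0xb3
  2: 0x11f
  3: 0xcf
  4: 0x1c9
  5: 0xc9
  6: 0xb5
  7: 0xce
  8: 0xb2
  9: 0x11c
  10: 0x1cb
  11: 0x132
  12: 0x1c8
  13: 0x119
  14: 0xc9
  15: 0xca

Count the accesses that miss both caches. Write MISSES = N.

#0 0x11a→b35/s3 MISS; vc=[]
#1 0xb3→b22/s6 MISS; vc=[]
#2 0x11f→b35/s3 L1-HIT; vc=[]
#3 0xcf→b25/s1 MISS; vc=[]
#4 0x1c9→b57/s1 MISS; vc=[25]
#5 0xc9→b25/s1 VC-HIT; vc=[57]
#6 0xb5→b22/s6 L1-HIT; vc=[57]
#7 0xce→b25/s1 L1-HIT; vc=[57]
#8 0xb2→b22/s6 L1-HIT; vc=[57]
#9 0x11c→b35/s3 L1-HIT; vc=[57]
#10 0x1cb→b57/s1 VC-HIT; vc=[25]
#11 0x132→b38/s6 MISS; vc=[25,22]
#12 0x1c8→b57/s1 L1-HIT; vc=[25,22]
#13 0x119→b35/s3 L1-HIT; vc=[25,22]
#14 0xc9→b25/s1 VC-HIT; vc=[57,22]
#15 0xca→b25/s1 L1-HIT; vc=[57,22]

MISSES = 5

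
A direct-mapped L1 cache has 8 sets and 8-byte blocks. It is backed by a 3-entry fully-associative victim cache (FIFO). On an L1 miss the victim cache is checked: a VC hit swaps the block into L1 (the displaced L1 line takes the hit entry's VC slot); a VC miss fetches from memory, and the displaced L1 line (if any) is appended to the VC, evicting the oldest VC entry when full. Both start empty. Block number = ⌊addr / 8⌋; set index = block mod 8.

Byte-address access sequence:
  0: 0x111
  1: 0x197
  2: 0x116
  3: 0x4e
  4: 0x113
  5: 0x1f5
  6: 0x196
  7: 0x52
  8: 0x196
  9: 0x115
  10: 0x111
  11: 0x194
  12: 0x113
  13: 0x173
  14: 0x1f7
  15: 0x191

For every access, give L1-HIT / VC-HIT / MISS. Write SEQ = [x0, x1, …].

SEQ = [MISS, MISS, VC-HIT, MISS, L1-HIT, MISS, VC-HIT, MISS, VC-HIT, VC-HIT, L1-HIT, VC-HIT, VC-HIT, MISS, VC-HIT, VC-HIT]

#0 0x111→b34/s2 MISS; vc=[]
#1 0x197→b50/s2 MISS; vc=[34]
#2 0x116→b34/s2 VC-HIT; vc=[50]
#3 0x4e→b9/s1 MISS; vc=[50]
#4 0x113→b34/s2 L1-HIT; vc=[50]
#5 0x1f5→b62/s6 MISS; vc=[50]
#6 0x196→b50/s2 VC-HIT; vc=[34]
#7 0x52→b10/s2 MISS; vc=[34,50]
#8 0x196→b50/s2 VC-HIT; vc=[34,10]
#9 0x115→b34/s2 VC-HIT; vc=[50,10]
#10 0x111→b34/s2 L1-HIT; vc=[50,10]
#11 0x194→b50/s2 VC-HIT; vc=[34,10]
#12 0x113→b34/s2 VC-HIT; vc=[50,10]
#13 0x173→b46/s6 MISS; vc=[50,10,62]
#14 0x1f7→b62/s6 VC-HIT; vc=[50,10,46]
#15 0x191→b50/s2 VC-HIT; vc=[34,10,46]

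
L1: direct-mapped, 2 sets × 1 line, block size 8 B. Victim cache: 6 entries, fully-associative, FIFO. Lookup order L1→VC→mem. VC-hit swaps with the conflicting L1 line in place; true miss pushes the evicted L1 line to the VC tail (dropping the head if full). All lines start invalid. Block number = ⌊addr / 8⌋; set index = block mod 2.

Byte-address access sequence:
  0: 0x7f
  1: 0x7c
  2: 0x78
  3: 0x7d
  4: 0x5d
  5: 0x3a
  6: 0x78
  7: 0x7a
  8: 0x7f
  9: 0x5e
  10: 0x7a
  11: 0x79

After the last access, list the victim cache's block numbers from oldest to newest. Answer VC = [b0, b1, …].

  [0] addr=0x7f blk=15 s=1: MISS | VC []
  [1] addr=0x7c blk=15 s=1: L1-HIT | VC []
  [2] addr=0x78 blk=15 s=1: L1-HIT | VC []
  [3] addr=0x7d blk=15 s=1: L1-HIT | VC []
  [4] addr=0x5d blk=11 s=1: MISS | VC [15]
  [5] addr=0x3a blk=7 s=1: MISS | VC [15, 11]
  [6] addr=0x78 blk=15 s=1: VC-HIT | VC [7, 11]
  [7] addr=0x7a blk=15 s=1: L1-HIT | VC [7, 11]
  [8] addr=0x7f blk=15 s=1: L1-HIT | VC [7, 11]
  [9] addr=0x5e blk=11 s=1: VC-HIT | VC [7, 15]
  [10] addr=0x7a blk=15 s=1: VC-HIT | VC [7, 11]
  [11] addr=0x79 blk=15 s=1: L1-HIT | VC [7, 11]

VC = [7, 11]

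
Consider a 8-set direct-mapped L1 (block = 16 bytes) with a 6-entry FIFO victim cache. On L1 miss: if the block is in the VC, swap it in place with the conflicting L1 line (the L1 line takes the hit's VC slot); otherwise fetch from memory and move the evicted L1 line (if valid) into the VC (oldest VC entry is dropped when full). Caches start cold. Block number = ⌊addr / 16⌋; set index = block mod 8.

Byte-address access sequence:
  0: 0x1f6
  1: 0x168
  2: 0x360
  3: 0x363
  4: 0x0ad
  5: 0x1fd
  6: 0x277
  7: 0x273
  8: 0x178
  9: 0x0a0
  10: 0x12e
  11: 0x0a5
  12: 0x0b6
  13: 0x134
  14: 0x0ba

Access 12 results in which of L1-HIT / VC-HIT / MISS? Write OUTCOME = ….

  [0] addr=0x1f6 blk=31 s=7: MISS | VC []
  [1] addr=0x168 blk=22 s=6: MISS | VC []
  [2] addr=0x360 blk=54 s=6: MISS | VC [22]
  [3] addr=0x363 blk=54 s=6: L1-HIT | VC [22]
  [4] addr=0xad blk=10 s=2: MISS | VC [22]
  [5] addr=0x1fd blk=31 s=7: L1-HIT | VC [22]
  [6] addr=0x277 blk=39 s=7: MISS | VC [22, 31]
  [7] addr=0x273 blk=39 s=7: L1-HIT | VC [22, 31]
  [8] addr=0x178 blk=23 s=7: MISS | VC [22, 31, 39]
  [9] addr=0xa0 blk=10 s=2: L1-HIT | VC [22, 31, 39]
  [10] addr=0x12e blk=18 s=2: MISS | VC [22, 31, 39, 10]
  [11] addr=0xa5 blk=10 s=2: VC-HIT | VC [22, 31, 39, 18]
  [12] addr=0xb6 blk=11 s=3: MISS | VC [22, 31, 39, 18]
  [13] addr=0x134 blk=19 s=3: MISS | VC [22, 31, 39, 18, 11]
  [14] addr=0xba blk=11 s=3: VC-HIT | VC [22, 31, 39, 18, 19]

OUTCOME = MISS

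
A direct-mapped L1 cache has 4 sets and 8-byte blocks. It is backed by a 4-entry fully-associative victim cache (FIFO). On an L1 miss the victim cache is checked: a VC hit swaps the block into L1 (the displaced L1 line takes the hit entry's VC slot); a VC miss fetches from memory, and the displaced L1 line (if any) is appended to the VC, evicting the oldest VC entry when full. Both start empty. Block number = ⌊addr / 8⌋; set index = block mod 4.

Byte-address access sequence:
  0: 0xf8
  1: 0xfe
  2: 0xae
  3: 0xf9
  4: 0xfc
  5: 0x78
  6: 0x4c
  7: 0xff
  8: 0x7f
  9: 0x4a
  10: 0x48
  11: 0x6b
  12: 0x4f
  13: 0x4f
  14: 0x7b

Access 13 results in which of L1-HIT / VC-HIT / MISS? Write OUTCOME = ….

#0 0xf8→b31/s3 MISS; vc=[]
#1 0xfe→b31/s3 L1-HIT; vc=[]
#2 0xae→b21/s1 MISS; vc=[]
#3 0xf9→b31/s3 L1-HIT; vc=[]
#4 0xfc→b31/s3 L1-HIT; vc=[]
#5 0x78→b15/s3 MISS; vc=[31]
#6 0x4c→b9/s1 MISS; vc=[31,21]
#7 0xff→b31/s3 VC-HIT; vc=[15,21]
#8 0x7f→b15/s3 VC-HIT; vc=[31,21]
#9 0x4a→b9/s1 L1-HIT; vc=[31,21]
#10 0x48→b9/s1 L1-HIT; vc=[31,21]
#11 0x6b→b13/s1 MISS; vc=[31,21,9]
#12 0x4f→b9/s1 VC-HIT; vc=[31,21,13]
#13 0x4f→b9/s1 L1-HIT; vc=[31,21,13]
#14 0x7b→b15/s3 L1-HIT; vc=[31,21,13]

OUTCOME = L1-HIT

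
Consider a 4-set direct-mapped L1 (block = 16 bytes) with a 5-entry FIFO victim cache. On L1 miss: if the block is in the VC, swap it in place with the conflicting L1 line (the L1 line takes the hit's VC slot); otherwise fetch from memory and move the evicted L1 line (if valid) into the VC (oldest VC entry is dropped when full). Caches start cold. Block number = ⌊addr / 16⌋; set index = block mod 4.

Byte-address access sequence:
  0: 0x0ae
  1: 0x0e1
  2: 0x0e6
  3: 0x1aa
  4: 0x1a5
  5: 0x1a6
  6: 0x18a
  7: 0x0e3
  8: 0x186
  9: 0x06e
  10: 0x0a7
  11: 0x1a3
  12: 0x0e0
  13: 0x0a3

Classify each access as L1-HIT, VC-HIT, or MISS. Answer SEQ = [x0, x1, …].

#0 0xae→b10/s2 MISS; vc=[]
#1 0xe1→b14/s2 MISS; vc=[10]
#2 0xe6→b14/s2 L1-HIT; vc=[10]
#3 0x1aa→b26/s2 MISS; vc=[10,14]
#4 0x1a5→b26/s2 L1-HIT; vc=[10,14]
#5 0x1a6→b26/s2 L1-HIT; vc=[10,14]
#6 0x18a→b24/s0 MISS; vc=[10,14]
#7 0xe3→b14/s2 VC-HIT; vc=[10,26]
#8 0x186→b24/s0 L1-HIT; vc=[10,26]
#9 0x6e→b6/s2 MISS; vc=[10,26,14]
#10 0xa7→b10/s2 VC-HIT; vc=[6,26,14]
#11 0x1a3→b26/s2 VC-HIT; vc=[6,10,14]
#12 0xe0→b14/s2 VC-HIT; vc=[6,10,26]
#13 0xa3→b10/s2 VC-HIT; vc=[6,14,26]

SEQ = [MISS, MISS, L1-HIT, MISS, L1-HIT, L1-HIT, MISS, VC-HIT, L1-HIT, MISS, VC-HIT, VC-HIT, VC-HIT, VC-HIT]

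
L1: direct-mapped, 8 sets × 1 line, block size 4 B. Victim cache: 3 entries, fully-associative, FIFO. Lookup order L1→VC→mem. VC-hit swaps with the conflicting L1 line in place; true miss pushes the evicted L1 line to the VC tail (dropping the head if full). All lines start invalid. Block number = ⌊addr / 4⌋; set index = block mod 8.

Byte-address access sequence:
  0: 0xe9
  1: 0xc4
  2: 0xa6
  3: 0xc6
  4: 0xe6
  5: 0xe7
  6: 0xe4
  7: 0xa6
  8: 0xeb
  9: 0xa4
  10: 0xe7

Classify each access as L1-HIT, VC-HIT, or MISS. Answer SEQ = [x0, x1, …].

SEQ = [MISS, MISS, MISS, VC-HIT, MISS, L1-HIT, L1-HIT, VC-HIT, L1-HIT, L1-HIT, VC-HIT]

0: 0xe9 (blk 58, set 2) → MISS  vc=[]
1: 0xc4 (blk 49, set 1) → MISS  vc=[]
2: 0xa6 (blk 41, set 1) → MISS  vc=[49]
3: 0xc6 (blk 49, set 1) → VC-HIT  vc=[41]
4: 0xe6 (blk 57, set 1) → MISS  vc=[41, 49]
5: 0xe7 (blk 57, set 1) → L1-HIT  vc=[41, 49]
6: 0xe4 (blk 57, set 1) → L1-HIT  vc=[41, 49]
7: 0xa6 (blk 41, set 1) → VC-HIT  vc=[57, 49]
8: 0xeb (blk 58, set 2) → L1-HIT  vc=[57, 49]
9: 0xa4 (blk 41, set 1) → L1-HIT  vc=[57, 49]
10: 0xe7 (blk 57, set 1) → VC-HIT  vc=[41, 49]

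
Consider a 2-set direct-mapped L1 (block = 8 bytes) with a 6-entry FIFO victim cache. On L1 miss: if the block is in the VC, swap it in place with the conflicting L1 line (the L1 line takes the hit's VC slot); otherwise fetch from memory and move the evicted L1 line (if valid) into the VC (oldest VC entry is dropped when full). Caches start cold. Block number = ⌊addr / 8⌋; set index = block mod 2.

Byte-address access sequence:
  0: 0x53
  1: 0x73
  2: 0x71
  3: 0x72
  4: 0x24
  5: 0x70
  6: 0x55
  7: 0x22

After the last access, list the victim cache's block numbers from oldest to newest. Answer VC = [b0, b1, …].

VC = [14, 10]

0: 0x53 (blk 10, set 0) → MISS  vc=[]
1: 0x73 (blk 14, set 0) → MISS  vc=[10]
2: 0x71 (blk 14, set 0) → L1-HIT  vc=[10]
3: 0x72 (blk 14, set 0) → L1-HIT  vc=[10]
4: 0x24 (blk 4, set 0) → MISS  vc=[10, 14]
5: 0x70 (blk 14, set 0) → VC-HIT  vc=[10, 4]
6: 0x55 (blk 10, set 0) → VC-HIT  vc=[14, 4]
7: 0x22 (blk 4, set 0) → VC-HIT  vc=[14, 10]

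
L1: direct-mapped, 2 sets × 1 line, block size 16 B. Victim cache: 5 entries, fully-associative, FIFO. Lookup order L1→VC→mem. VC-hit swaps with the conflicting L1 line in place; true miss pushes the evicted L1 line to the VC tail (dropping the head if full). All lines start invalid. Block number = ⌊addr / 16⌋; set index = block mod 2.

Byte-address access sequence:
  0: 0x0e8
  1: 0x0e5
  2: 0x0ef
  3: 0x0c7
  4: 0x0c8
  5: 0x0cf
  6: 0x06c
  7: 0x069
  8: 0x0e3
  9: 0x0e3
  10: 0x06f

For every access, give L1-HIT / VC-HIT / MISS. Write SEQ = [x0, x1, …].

SEQ = [MISS, L1-HIT, L1-HIT, MISS, L1-HIT, L1-HIT, MISS, L1-HIT, VC-HIT, L1-HIT, VC-HIT]

  [0] addr=0xe8 blk=14 s=0: MISS | VC []
  [1] addr=0xe5 blk=14 s=0: L1-HIT | VC []
  [2] addr=0xef blk=14 s=0: L1-HIT | VC []
  [3] addr=0xc7 blk=12 s=0: MISS | VC [14]
  [4] addr=0xc8 blk=12 s=0: L1-HIT | VC [14]
  [5] addr=0xcf blk=12 s=0: L1-HIT | VC [14]
  [6] addr=0x6c blk=6 s=0: MISS | VC [14, 12]
  [7] addr=0x69 blk=6 s=0: L1-HIT | VC [14, 12]
  [8] addr=0xe3 blk=14 s=0: VC-HIT | VC [6, 12]
  [9] addr=0xe3 blk=14 s=0: L1-HIT | VC [6, 12]
  [10] addr=0x6f blk=6 s=0: VC-HIT | VC [14, 12]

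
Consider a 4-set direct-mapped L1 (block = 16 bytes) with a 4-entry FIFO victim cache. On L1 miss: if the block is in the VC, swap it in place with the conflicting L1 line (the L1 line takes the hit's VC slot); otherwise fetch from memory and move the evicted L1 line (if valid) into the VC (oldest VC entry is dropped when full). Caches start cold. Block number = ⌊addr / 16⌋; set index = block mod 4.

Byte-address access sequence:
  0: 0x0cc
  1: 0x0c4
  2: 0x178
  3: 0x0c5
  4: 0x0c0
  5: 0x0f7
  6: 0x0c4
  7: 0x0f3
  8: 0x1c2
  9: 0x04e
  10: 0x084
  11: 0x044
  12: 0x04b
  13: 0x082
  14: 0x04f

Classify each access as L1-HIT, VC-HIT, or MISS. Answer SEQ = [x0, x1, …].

SEQ = [MISS, L1-HIT, MISS, L1-HIT, L1-HIT, MISS, L1-HIT, L1-HIT, MISS, MISS, MISS, VC-HIT, L1-HIT, VC-HIT, VC-HIT]

  [0] addr=0xcc blk=12 s=0: MISS | VC []
  [1] addr=0xc4 blk=12 s=0: L1-HIT | VC []
  [2] addr=0x178 blk=23 s=3: MISS | VC []
  [3] addr=0xc5 blk=12 s=0: L1-HIT | VC []
  [4] addr=0xc0 blk=12 s=0: L1-HIT | VC []
  [5] addr=0xf7 blk=15 s=3: MISS | VC [23]
  [6] addr=0xc4 blk=12 s=0: L1-HIT | VC [23]
  [7] addr=0xf3 blk=15 s=3: L1-HIT | VC [23]
  [8] addr=0x1c2 blk=28 s=0: MISS | VC [23, 12]
  [9] addr=0x4e blk=4 s=0: MISS | VC [23, 12, 28]
  [10] addr=0x84 blk=8 s=0: MISS | VC [23, 12, 28, 4]
  [11] addr=0x44 blk=4 s=0: VC-HIT | VC [23, 12, 28, 8]
  [12] addr=0x4b blk=4 s=0: L1-HIT | VC [23, 12, 28, 8]
  [13] addr=0x82 blk=8 s=0: VC-HIT | VC [23, 12, 28, 4]
  [14] addr=0x4f blk=4 s=0: VC-HIT | VC [23, 12, 28, 8]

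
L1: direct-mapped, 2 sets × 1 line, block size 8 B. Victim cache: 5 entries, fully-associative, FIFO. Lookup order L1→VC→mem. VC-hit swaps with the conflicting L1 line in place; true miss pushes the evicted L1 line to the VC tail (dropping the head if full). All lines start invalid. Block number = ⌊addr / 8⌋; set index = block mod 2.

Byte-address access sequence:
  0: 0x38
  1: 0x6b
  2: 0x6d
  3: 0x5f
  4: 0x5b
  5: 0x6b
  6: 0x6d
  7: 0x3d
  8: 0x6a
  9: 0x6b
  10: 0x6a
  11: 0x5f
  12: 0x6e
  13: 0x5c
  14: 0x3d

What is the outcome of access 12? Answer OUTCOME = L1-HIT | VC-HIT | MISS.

OUTCOME = VC-HIT

  [0] addr=0x38 blk=7 s=1: MISS | VC []
  [1] addr=0x6b blk=13 s=1: MISS | VC [7]
  [2] addr=0x6d blk=13 s=1: L1-HIT | VC [7]
  [3] addr=0x5f blk=11 s=1: MISS | VC [7, 13]
  [4] addr=0x5b blk=11 s=1: L1-HIT | VC [7, 13]
  [5] addr=0x6b blk=13 s=1: VC-HIT | VC [7, 11]
  [6] addr=0x6d blk=13 s=1: L1-HIT | VC [7, 11]
  [7] addr=0x3d blk=7 s=1: VC-HIT | VC [13, 11]
  [8] addr=0x6a blk=13 s=1: VC-HIT | VC [7, 11]
  [9] addr=0x6b blk=13 s=1: L1-HIT | VC [7, 11]
  [10] addr=0x6a blk=13 s=1: L1-HIT | VC [7, 11]
  [11] addr=0x5f blk=11 s=1: VC-HIT | VC [7, 13]
  [12] addr=0x6e blk=13 s=1: VC-HIT | VC [7, 11]
  [13] addr=0x5c blk=11 s=1: VC-HIT | VC [7, 13]
  [14] addr=0x3d blk=7 s=1: VC-HIT | VC [11, 13]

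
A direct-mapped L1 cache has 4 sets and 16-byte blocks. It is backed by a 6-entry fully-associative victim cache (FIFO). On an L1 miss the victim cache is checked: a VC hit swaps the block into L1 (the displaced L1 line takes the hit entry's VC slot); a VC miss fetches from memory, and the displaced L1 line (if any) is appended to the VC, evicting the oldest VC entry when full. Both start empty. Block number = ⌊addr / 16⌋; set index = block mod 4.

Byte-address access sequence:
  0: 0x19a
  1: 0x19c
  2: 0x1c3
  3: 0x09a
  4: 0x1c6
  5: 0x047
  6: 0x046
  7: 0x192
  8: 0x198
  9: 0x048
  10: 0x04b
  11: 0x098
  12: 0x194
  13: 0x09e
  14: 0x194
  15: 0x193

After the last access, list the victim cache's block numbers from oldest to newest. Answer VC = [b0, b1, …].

VC = [9, 28]

  [0] addr=0x19a blk=25 s=1: MISS | VC []
  [1] addr=0x19c blk=25 s=1: L1-HIT | VC []
  [2] addr=0x1c3 blk=28 s=0: MISS | VC []
  [3] addr=0x9a blk=9 s=1: MISS | VC [25]
  [4] addr=0x1c6 blk=28 s=0: L1-HIT | VC [25]
  [5] addr=0x47 blk=4 s=0: MISS | VC [25, 28]
  [6] addr=0x46 blk=4 s=0: L1-HIT | VC [25, 28]
  [7] addr=0x192 blk=25 s=1: VC-HIT | VC [9, 28]
  [8] addr=0x198 blk=25 s=1: L1-HIT | VC [9, 28]
  [9] addr=0x48 blk=4 s=0: L1-HIT | VC [9, 28]
  [10] addr=0x4b blk=4 s=0: L1-HIT | VC [9, 28]
  [11] addr=0x98 blk=9 s=1: VC-HIT | VC [25, 28]
  [12] addr=0x194 blk=25 s=1: VC-HIT | VC [9, 28]
  [13] addr=0x9e blk=9 s=1: VC-HIT | VC [25, 28]
  [14] addr=0x194 blk=25 s=1: VC-HIT | VC [9, 28]
  [15] addr=0x193 blk=25 s=1: L1-HIT | VC [9, 28]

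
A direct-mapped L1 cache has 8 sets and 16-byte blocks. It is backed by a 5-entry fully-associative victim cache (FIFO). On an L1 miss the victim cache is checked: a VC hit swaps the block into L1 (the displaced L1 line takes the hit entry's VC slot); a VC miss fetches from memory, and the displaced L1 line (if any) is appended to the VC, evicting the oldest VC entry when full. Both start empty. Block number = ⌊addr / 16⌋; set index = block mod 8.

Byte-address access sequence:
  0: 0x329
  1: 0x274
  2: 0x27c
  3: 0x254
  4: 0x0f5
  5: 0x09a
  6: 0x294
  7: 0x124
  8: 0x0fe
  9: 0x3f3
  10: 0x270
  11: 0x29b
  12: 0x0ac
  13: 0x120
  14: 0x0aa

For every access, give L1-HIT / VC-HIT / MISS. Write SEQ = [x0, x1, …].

SEQ = [MISS, MISS, L1-HIT, MISS, MISS, MISS, MISS, MISS, L1-HIT, MISS, VC-HIT, L1-HIT, MISS, VC-HIT, VC-HIT]

  [0] addr=0x329 blk=50 s=2: MISS | VC []
  [1] addr=0x274 blk=39 s=7: MISS | VC []
  [2] addr=0x27c blk=39 s=7: L1-HIT | VC []
  [3] addr=0x254 blk=37 s=5: MISS | VC []
  [4] addr=0xf5 blk=15 s=7: MISS | VC [39]
  [5] addr=0x9a blk=9 s=1: MISS | VC [39]
  [6] addr=0x294 blk=41 s=1: MISS | VC [39, 9]
  [7] addr=0x124 blk=18 s=2: MISS | VC [39, 9, 50]
  [8] addr=0xfe blk=15 s=7: L1-HIT | VC [39, 9, 50]
  [9] addr=0x3f3 blk=63 s=7: MISS | VC [39, 9, 50, 15]
  [10] addr=0x270 blk=39 s=7: VC-HIT | VC [63, 9, 50, 15]
  [11] addr=0x29b blk=41 s=1: L1-HIT | VC [63, 9, 50, 15]
  [12] addr=0xac blk=10 s=2: MISS | VC [63, 9, 50, 15, 18]
  [13] addr=0x120 blk=18 s=2: VC-HIT | VC [63, 9, 50, 15, 10]
  [14] addr=0xaa blk=10 s=2: VC-HIT | VC [63, 9, 50, 15, 18]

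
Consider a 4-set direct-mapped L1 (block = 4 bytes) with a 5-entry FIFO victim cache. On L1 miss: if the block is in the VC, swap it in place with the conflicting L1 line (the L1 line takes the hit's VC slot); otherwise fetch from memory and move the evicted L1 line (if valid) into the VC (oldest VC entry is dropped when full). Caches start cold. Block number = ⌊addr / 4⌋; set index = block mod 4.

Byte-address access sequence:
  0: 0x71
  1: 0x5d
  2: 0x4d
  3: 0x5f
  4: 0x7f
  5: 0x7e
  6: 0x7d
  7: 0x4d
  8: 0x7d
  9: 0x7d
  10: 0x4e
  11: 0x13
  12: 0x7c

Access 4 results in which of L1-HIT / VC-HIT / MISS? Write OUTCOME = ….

OUTCOME = MISS

0: 0x71 (blk 28, set 0) → MISS  vc=[]
1: 0x5d (blk 23, set 3) → MISS  vc=[]
2: 0x4d (blk 19, set 3) → MISS  vc=[23]
3: 0x5f (blk 23, set 3) → VC-HIT  vc=[19]
4: 0x7f (blk 31, set 3) → MISS  vc=[19, 23]
5: 0x7e (blk 31, set 3) → L1-HIT  vc=[19, 23]
6: 0x7d (blk 31, set 3) → L1-HIT  vc=[19, 23]
7: 0x4d (blk 19, set 3) → VC-HIT  vc=[31, 23]
8: 0x7d (blk 31, set 3) → VC-HIT  vc=[19, 23]
9: 0x7d (blk 31, set 3) → L1-HIT  vc=[19, 23]
10: 0x4e (blk 19, set 3) → VC-HIT  vc=[31, 23]
11: 0x13 (blk 4, set 0) → MISS  vc=[31, 23, 28]
12: 0x7c (blk 31, set 3) → VC-HIT  vc=[19, 23, 28]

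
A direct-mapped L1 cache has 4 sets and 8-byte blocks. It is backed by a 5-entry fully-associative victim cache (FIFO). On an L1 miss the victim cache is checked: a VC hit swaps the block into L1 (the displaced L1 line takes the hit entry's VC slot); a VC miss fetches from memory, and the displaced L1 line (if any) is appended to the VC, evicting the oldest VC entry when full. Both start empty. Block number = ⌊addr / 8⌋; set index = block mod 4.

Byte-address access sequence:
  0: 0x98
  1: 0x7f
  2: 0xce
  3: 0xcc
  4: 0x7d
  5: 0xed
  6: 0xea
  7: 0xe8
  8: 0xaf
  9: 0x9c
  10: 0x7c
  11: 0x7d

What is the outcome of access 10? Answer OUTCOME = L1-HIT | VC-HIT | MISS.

#0 0x98→b19/s3 MISS; vc=[]
#1 0x7f→b15/s3 MISS; vc=[19]
#2 0xce→b25/s1 MISS; vc=[19]
#3 0xcc→b25/s1 L1-HIT; vc=[19]
#4 0x7d→b15/s3 L1-HIT; vc=[19]
#5 0xed→b29/s1 MISS; vc=[19,25]
#6 0xea→b29/s1 L1-HIT; vc=[19,25]
#7 0xe8→b29/s1 L1-HIT; vc=[19,25]
#8 0xaf→b21/s1 MISS; vc=[19,25,29]
#9 0x9c→b19/s3 VC-HIT; vc=[15,25,29]
#10 0x7c→b15/s3 VC-HIT; vc=[19,25,29]
#11 0x7d→b15/s3 L1-HIT; vc=[19,25,29]

OUTCOME = VC-HIT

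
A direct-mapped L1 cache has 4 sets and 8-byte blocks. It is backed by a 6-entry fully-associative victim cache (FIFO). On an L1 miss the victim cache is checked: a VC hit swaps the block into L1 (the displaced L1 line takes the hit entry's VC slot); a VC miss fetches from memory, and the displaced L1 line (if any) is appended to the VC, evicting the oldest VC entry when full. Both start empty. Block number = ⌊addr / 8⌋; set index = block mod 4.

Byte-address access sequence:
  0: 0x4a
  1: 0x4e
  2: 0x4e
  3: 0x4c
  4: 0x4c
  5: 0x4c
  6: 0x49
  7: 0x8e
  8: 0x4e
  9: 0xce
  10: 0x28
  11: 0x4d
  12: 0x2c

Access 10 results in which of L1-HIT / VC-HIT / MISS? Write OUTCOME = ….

0: 0x4a (blk 9, set 1) → MISS  vc=[]
1: 0x4e (blk 9, set 1) → L1-HIT  vc=[]
2: 0x4e (blk 9, set 1) → L1-HIT  vc=[]
3: 0x4c (blk 9, set 1) → L1-HIT  vc=[]
4: 0x4c (blk 9, set 1) → L1-HIT  vc=[]
5: 0x4c (blk 9, set 1) → L1-HIT  vc=[]
6: 0x49 (blk 9, set 1) → L1-HIT  vc=[]
7: 0x8e (blk 17, set 1) → MISS  vc=[9]
8: 0x4e (blk 9, set 1) → VC-HIT  vc=[17]
9: 0xce (blk 25, set 1) → MISS  vc=[17, 9]
10: 0x28 (blk 5, set 1) → MISS  vc=[17, 9, 25]
11: 0x4d (blk 9, set 1) → VC-HIT  vc=[17, 5, 25]
12: 0x2c (blk 5, set 1) → VC-HIT  vc=[17, 9, 25]

OUTCOME = MISS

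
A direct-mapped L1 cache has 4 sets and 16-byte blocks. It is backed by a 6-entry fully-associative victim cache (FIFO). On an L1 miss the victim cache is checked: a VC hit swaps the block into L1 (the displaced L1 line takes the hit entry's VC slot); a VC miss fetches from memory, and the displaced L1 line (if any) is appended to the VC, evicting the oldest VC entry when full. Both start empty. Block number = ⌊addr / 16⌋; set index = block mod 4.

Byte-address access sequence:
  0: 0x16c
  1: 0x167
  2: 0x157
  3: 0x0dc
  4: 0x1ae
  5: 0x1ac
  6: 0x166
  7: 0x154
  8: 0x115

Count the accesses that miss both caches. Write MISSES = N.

MISSES = 5

#0 0x16c→b22/s2 MISS; vc=[]
#1 0x167→b22/s2 L1-HIT; vc=[]
#2 0x157→b21/s1 MISS; vc=[]
#3 0xdc→b13/s1 MISS; vc=[21]
#4 0x1ae→b26/s2 MISS; vc=[21,22]
#5 0x1ac→b26/s2 L1-HIT; vc=[21,22]
#6 0x166→b22/s2 VC-HIT; vc=[21,26]
#7 0x154→b21/s1 VC-HIT; vc=[13,26]
#8 0x115→b17/s1 MISS; vc=[13,26,21]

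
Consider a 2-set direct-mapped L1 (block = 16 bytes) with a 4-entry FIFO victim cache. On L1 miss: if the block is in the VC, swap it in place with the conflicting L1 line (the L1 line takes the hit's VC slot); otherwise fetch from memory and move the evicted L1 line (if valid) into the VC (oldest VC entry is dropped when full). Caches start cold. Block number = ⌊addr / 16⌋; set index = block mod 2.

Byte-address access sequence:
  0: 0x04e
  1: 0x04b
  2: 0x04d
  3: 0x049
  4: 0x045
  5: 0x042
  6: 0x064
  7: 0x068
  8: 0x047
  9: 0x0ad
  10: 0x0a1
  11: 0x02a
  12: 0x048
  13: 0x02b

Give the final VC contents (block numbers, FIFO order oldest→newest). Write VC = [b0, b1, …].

VC = [6, 4, 10]

0: 0x4e (blk 4, set 0) → MISS  vc=[]
1: 0x4b (blk 4, set 0) → L1-HIT  vc=[]
2: 0x4d (blk 4, set 0) → L1-HIT  vc=[]
3: 0x49 (blk 4, set 0) → L1-HIT  vc=[]
4: 0x45 (blk 4, set 0) → L1-HIT  vc=[]
5: 0x42 (blk 4, set 0) → L1-HIT  vc=[]
6: 0x64 (blk 6, set 0) → MISS  vc=[4]
7: 0x68 (blk 6, set 0) → L1-HIT  vc=[4]
8: 0x47 (blk 4, set 0) → VC-HIT  vc=[6]
9: 0xad (blk 10, set 0) → MISS  vc=[6, 4]
10: 0xa1 (blk 10, set 0) → L1-HIT  vc=[6, 4]
11: 0x2a (blk 2, set 0) → MISS  vc=[6, 4, 10]
12: 0x48 (blk 4, set 0) → VC-HIT  vc=[6, 2, 10]
13: 0x2b (blk 2, set 0) → VC-HIT  vc=[6, 4, 10]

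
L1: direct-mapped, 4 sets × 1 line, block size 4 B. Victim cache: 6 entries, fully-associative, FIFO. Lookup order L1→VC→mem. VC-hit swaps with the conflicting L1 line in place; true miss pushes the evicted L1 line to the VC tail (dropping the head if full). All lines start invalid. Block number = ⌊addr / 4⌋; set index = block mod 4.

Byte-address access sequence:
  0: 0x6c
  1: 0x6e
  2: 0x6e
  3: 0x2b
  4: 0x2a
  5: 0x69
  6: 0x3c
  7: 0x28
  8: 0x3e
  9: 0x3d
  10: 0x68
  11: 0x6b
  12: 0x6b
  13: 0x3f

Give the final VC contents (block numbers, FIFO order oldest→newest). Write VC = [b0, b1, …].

  [0] addr=0x6c blk=27 s=3: MISS | VC []
  [1] addr=0x6e blk=27 s=3: L1-HIT | VC []
  [2] addr=0x6e blk=27 s=3: L1-HIT | VC []
  [3] addr=0x2b blk=10 s=2: MISS | VC []
  [4] addr=0x2a blk=10 s=2: L1-HIT | VC []
  [5] addr=0x69 blk=26 s=2: MISS | VC [10]
  [6] addr=0x3c blk=15 s=3: MISS | VC [10, 27]
  [7] addr=0x28 blk=10 s=2: VC-HIT | VC [26, 27]
  [8] addr=0x3e blk=15 s=3: L1-HIT | VC [26, 27]
  [9] addr=0x3d blk=15 s=3: L1-HIT | VC [26, 27]
  [10] addr=0x68 blk=26 s=2: VC-HIT | VC [10, 27]
  [11] addr=0x6b blk=26 s=2: L1-HIT | VC [10, 27]
  [12] addr=0x6b blk=26 s=2: L1-HIT | VC [10, 27]
  [13] addr=0x3f blk=15 s=3: L1-HIT | VC [10, 27]

VC = [10, 27]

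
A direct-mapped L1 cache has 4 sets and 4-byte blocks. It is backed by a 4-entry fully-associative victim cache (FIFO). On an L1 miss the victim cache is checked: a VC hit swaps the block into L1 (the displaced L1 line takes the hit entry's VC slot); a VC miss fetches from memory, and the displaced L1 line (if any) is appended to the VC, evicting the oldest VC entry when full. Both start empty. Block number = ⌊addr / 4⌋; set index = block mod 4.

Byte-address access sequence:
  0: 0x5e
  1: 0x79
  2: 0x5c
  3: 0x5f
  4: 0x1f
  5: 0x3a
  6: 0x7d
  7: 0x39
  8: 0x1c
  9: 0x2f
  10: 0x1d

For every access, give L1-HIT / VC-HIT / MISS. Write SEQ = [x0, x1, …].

SEQ = [MISS, MISS, L1-HIT, L1-HIT, MISS, MISS, MISS, L1-HIT, VC-HIT, MISS, VC-HIT]

#0 0x5e→b23/s3 MISS; vc=[]
#1 0x79→b30/s2 MISS; vc=[]
#2 0x5c→b23/s3 L1-HIT; vc=[]
#3 0x5f→b23/s3 L1-HIT; vc=[]
#4 0x1f→b7/s3 MISS; vc=[23]
#5 0x3a→b14/s2 MISS; vc=[23,30]
#6 0x7d→b31/s3 MISS; vc=[23,30,7]
#7 0x39→b14/s2 L1-HIT; vc=[23,30,7]
#8 0x1c→b7/s3 VC-HIT; vc=[23,30,31]
#9 0x2f→b11/s3 MISS; vc=[23,30,31,7]
#10 0x1d→b7/s3 VC-HIT; vc=[23,30,31,11]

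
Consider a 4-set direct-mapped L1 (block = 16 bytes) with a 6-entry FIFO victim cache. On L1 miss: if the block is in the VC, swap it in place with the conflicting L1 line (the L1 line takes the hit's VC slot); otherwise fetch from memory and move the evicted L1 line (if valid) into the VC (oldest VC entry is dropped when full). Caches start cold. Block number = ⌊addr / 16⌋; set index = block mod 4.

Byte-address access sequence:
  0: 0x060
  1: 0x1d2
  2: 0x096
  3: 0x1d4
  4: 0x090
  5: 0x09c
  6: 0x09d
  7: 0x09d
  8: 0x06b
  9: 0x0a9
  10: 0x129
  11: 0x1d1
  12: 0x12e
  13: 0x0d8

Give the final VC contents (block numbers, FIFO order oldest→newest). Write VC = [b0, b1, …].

  [0] addr=0x60 blk=6 s=2: MISS | VC []
  [1] addr=0x1d2 blk=29 s=1: MISS | VC []
  [2] addr=0x96 blk=9 s=1: MISS | VC [29]
  [3] addr=0x1d4 blk=29 s=1: VC-HIT | VC [9]
  [4] addr=0x90 blk=9 s=1: VC-HIT | VC [29]
  [5] addr=0x9c blk=9 s=1: L1-HIT | VC [29]
  [6] addr=0x9d blk=9 s=1: L1-HIT | VC [29]
  [7] addr=0x9d blk=9 s=1: L1-HIT | VC [29]
  [8] addr=0x6b blk=6 s=2: L1-HIT | VC [29]
  [9] addr=0xa9 blk=10 s=2: MISS | VC [29, 6]
  [10] addr=0x129 blk=18 s=2: MISS | VC [29, 6, 10]
  [11] addr=0x1d1 blk=29 s=1: VC-HIT | VC [9, 6, 10]
  [12] addr=0x12e blk=18 s=2: L1-HIT | VC [9, 6, 10]
  [13] addr=0xd8 blk=13 s=1: MISS | VC [9, 6, 10, 29]

VC = [9, 6, 10, 29]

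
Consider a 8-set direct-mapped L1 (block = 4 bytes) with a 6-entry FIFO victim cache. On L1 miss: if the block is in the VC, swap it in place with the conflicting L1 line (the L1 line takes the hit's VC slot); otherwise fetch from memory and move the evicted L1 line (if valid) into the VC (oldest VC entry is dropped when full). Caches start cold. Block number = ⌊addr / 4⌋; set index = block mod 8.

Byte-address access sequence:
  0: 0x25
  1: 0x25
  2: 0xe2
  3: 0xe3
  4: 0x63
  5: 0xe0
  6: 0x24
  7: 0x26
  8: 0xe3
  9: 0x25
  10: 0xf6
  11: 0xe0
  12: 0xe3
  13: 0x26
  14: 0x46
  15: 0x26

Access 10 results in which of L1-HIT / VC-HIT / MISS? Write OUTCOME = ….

OUTCOME = MISS

  [0] addr=0x25 blk=9 s=1: MISS | VC []
  [1] addr=0x25 blk=9 s=1: L1-HIT | VC []
  [2] addr=0xe2 blk=56 s=0: MISS | VC []
  [3] addr=0xe3 blk=56 s=0: L1-HIT | VC []
  [4] addr=0x63 blk=24 s=0: MISS | VC [56]
  [5] addr=0xe0 blk=56 s=0: VC-HIT | VC [24]
  [6] addr=0x24 blk=9 s=1: L1-HIT | VC [24]
  [7] addr=0x26 blk=9 s=1: L1-HIT | VC [24]
  [8] addr=0xe3 blk=56 s=0: L1-HIT | VC [24]
  [9] addr=0x25 blk=9 s=1: L1-HIT | VC [24]
  [10] addr=0xf6 blk=61 s=5: MISS | VC [24]
  [11] addr=0xe0 blk=56 s=0: L1-HIT | VC [24]
  [12] addr=0xe3 blk=56 s=0: L1-HIT | VC [24]
  [13] addr=0x26 blk=9 s=1: L1-HIT | VC [24]
  [14] addr=0x46 blk=17 s=1: MISS | VC [24, 9]
  [15] addr=0x26 blk=9 s=1: VC-HIT | VC [24, 17]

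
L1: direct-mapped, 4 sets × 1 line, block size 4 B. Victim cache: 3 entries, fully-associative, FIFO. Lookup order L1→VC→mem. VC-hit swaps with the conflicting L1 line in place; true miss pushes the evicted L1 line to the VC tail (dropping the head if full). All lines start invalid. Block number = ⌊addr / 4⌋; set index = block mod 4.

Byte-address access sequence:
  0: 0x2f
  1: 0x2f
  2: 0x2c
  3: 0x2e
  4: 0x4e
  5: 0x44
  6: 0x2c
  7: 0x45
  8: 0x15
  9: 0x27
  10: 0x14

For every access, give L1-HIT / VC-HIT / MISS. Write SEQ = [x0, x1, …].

#0 0x2f→b11/s3 MISS; vc=[]
#1 0x2f→b11/s3 L1-HIT; vc=[]
#2 0x2c→b11/s3 L1-HIT; vc=[]
#3 0x2e→b11/s3 L1-HIT; vc=[]
#4 0x4e→b19/s3 MISS; vc=[11]
#5 0x44→b17/s1 MISS; vc=[11]
#6 0x2c→b11/s3 VC-HIT; vc=[19]
#7 0x45→b17/s1 L1-HIT; vc=[19]
#8 0x15→b5/s1 MISS; vc=[19,17]
#9 0x27→b9/s1 MISS; vc=[19,17,5]
#10 0x14→b5/s1 VC-HIT; vc=[19,17,9]

SEQ = [MISS, L1-HIT, L1-HIT, L1-HIT, MISS, MISS, VC-HIT, L1-HIT, MISS, MISS, VC-HIT]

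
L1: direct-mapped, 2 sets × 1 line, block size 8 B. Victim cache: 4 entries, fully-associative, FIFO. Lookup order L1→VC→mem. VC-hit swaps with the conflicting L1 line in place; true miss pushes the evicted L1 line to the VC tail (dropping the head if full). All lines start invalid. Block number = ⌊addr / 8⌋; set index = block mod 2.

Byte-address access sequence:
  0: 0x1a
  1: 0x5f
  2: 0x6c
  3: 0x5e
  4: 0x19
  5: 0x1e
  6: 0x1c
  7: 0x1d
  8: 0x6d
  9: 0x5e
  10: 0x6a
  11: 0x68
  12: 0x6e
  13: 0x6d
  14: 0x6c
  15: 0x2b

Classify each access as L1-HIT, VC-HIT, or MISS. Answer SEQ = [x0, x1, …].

  [0] addr=0x1a blk=3 s=1: MISS | VC []
  [1] addr=0x5f blk=11 s=1: MISS | VC [3]
  [2] addr=0x6c blk=13 s=1: MISS | VC [3, 11]
  [3] addr=0x5e blk=11 s=1: VC-HIT | VC [3, 13]
  [4] addr=0x19 blk=3 s=1: VC-HIT | VC [11, 13]
  [5] addr=0x1e blk=3 s=1: L1-HIT | VC [11, 13]
  [6] addr=0x1c blk=3 s=1: L1-HIT | VC [11, 13]
  [7] addr=0x1d blk=3 s=1: L1-HIT | VC [11, 13]
  [8] addr=0x6d blk=13 s=1: VC-HIT | VC [11, 3]
  [9] addr=0x5e blk=11 s=1: VC-HIT | VC [13, 3]
  [10] addr=0x6a blk=13 s=1: VC-HIT | VC [11, 3]
  [11] addr=0x68 blk=13 s=1: L1-HIT | VC [11, 3]
  [12] addr=0x6e blk=13 s=1: L1-HIT | VC [11, 3]
  [13] addr=0x6d blk=13 s=1: L1-HIT | VC [11, 3]
  [14] addr=0x6c blk=13 s=1: L1-HIT | VC [11, 3]
  [15] addr=0x2b blk=5 s=1: MISS | VC [11, 3, 13]

SEQ = [MISS, MISS, MISS, VC-HIT, VC-HIT, L1-HIT, L1-HIT, L1-HIT, VC-HIT, VC-HIT, VC-HIT, L1-HIT, L1-HIT, L1-HIT, L1-HIT, MISS]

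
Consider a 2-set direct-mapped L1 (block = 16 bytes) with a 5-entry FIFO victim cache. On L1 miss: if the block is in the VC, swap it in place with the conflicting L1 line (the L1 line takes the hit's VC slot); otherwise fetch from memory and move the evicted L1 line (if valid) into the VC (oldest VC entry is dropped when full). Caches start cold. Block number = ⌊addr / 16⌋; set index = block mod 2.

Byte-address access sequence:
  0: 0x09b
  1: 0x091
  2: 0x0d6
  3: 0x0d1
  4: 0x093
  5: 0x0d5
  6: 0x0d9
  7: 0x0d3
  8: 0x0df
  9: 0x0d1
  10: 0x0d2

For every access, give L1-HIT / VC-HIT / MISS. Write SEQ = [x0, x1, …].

SEQ = [MISS, L1-HIT, MISS, L1-HIT, VC-HIT, VC-HIT, L1-HIT, L1-HIT, L1-HIT, L1-HIT, L1-HIT]

0: 0x9b (blk 9, set 1) → MISS  vc=[]
1: 0x91 (blk 9, set 1) → L1-HIT  vc=[]
2: 0xd6 (blk 13, set 1) → MISS  vc=[9]
3: 0xd1 (blk 13, set 1) → L1-HIT  vc=[9]
4: 0x93 (blk 9, set 1) → VC-HIT  vc=[13]
5: 0xd5 (blk 13, set 1) → VC-HIT  vc=[9]
6: 0xd9 (blk 13, set 1) → L1-HIT  vc=[9]
7: 0xd3 (blk 13, set 1) → L1-HIT  vc=[9]
8: 0xdf (blk 13, set 1) → L1-HIT  vc=[9]
9: 0xd1 (blk 13, set 1) → L1-HIT  vc=[9]
10: 0xd2 (blk 13, set 1) → L1-HIT  vc=[9]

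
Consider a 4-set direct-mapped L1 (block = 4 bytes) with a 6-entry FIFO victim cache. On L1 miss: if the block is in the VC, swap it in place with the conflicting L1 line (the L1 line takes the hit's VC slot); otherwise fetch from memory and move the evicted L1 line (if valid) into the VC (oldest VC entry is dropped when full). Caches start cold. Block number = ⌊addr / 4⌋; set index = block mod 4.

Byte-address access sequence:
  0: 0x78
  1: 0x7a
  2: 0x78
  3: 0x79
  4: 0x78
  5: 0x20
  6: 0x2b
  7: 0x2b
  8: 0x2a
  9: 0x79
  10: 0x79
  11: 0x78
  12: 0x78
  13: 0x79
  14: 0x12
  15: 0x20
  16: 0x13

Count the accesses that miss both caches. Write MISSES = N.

0: 0x78 (blk 30, set 2) → MISS  vc=[]
1: 0x7a (blk 30, set 2) → L1-HIT  vc=[]
2: 0x78 (blk 30, set 2) → L1-HIT  vc=[]
3: 0x79 (blk 30, set 2) → L1-HIT  vc=[]
4: 0x78 (blk 30, set 2) → L1-HIT  vc=[]
5: 0x20 (blk 8, set 0) → MISS  vc=[]
6: 0x2b (blk 10, set 2) → MISS  vc=[30]
7: 0x2b (blk 10, set 2) → L1-HIT  vc=[30]
8: 0x2a (blk 10, set 2) → L1-HIT  vc=[30]
9: 0x79 (blk 30, set 2) → VC-HIT  vc=[10]
10: 0x79 (blk 30, set 2) → L1-HIT  vc=[10]
11: 0x78 (blk 30, set 2) → L1-HIT  vc=[10]
12: 0x78 (blk 30, set 2) → L1-HIT  vc=[10]
13: 0x79 (blk 30, set 2) → L1-HIT  vc=[10]
14: 0x12 (blk 4, set 0) → MISS  vc=[10, 8]
15: 0x20 (blk 8, set 0) → VC-HIT  vc=[10, 4]
16: 0x13 (blk 4, set 0) → VC-HIT  vc=[10, 8]

MISSES = 4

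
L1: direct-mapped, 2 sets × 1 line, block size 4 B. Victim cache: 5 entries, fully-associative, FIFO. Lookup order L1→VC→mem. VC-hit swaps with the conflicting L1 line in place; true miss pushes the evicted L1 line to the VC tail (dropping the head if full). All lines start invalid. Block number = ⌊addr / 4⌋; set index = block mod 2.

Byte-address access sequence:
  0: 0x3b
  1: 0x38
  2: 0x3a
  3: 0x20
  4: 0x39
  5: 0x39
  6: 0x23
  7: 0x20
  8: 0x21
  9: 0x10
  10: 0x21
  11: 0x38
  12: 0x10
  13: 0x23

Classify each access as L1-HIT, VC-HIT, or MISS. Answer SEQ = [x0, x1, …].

SEQ = [MISS, L1-HIT, L1-HIT, MISS, VC-HIT, L1-HIT, VC-HIT, L1-HIT, L1-HIT, MISS, VC-HIT, VC-HIT, VC-HIT, VC-HIT]

#0 0x3b→b14/s0 MISS; vc=[]
#1 0x38→b14/s0 L1-HIT; vc=[]
#2 0x3a→b14/s0 L1-HIT; vc=[]
#3 0x20→b8/s0 MISS; vc=[14]
#4 0x39→b14/s0 VC-HIT; vc=[8]
#5 0x39→b14/s0 L1-HIT; vc=[8]
#6 0x23→b8/s0 VC-HIT; vc=[14]
#7 0x20→b8/s0 L1-HIT; vc=[14]
#8 0x21→b8/s0 L1-HIT; vc=[14]
#9 0x10→b4/s0 MISS; vc=[14,8]
#10 0x21→b8/s0 VC-HIT; vc=[14,4]
#11 0x38→b14/s0 VC-HIT; vc=[8,4]
#12 0x10→b4/s0 VC-HIT; vc=[8,14]
#13 0x23→b8/s0 VC-HIT; vc=[4,14]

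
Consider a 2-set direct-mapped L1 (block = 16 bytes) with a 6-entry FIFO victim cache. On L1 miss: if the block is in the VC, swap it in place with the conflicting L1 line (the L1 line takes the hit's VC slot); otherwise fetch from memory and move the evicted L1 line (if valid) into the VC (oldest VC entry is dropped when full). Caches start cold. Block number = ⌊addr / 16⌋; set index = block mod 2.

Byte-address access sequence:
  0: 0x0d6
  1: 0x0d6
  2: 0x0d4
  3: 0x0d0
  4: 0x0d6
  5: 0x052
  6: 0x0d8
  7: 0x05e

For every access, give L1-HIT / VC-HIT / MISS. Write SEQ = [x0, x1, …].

  [0] addr=0xd6 blk=13 s=1: MISS | VC []
  [1] addr=0xd6 blk=13 s=1: L1-HIT | VC []
  [2] addr=0xd4 blk=13 s=1: L1-HIT | VC []
  [3] addr=0xd0 blk=13 s=1: L1-HIT | VC []
  [4] addr=0xd6 blk=13 s=1: L1-HIT | VC []
  [5] addr=0x52 blk=5 s=1: MISS | VC [13]
  [6] addr=0xd8 blk=13 s=1: VC-HIT | VC [5]
  [7] addr=0x5e blk=5 s=1: VC-HIT | VC [13]

SEQ = [MISS, L1-HIT, L1-HIT, L1-HIT, L1-HIT, MISS, VC-HIT, VC-HIT]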